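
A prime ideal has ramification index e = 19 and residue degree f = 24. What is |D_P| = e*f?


|D_P| = e * f
= 19 * 24
= 456

456


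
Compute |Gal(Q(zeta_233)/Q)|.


|Gal(Q(zeta_233)/Q)| = phi(233)
= 232

232


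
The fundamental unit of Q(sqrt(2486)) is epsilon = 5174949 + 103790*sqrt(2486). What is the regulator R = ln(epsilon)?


epsilon = 5174949 + 103790*sqrt(2486)
= 1.0350e+07
R = ln(1.0350e+07)
= 16.1525

16.1525


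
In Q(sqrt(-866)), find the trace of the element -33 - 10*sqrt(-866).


Tr(a + b*sqrt(d)) = (a + b*sqrt(d)) + (a - b*sqrt(d)) = 2a
= 2 * (-33)
= -66

-66


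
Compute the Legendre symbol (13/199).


p = 199 is prime, so compute (13/199) with the reciprocity algorithm (Jacobi-symbol steps: pull out 2s via (2/n), flip via reciprocity, reduce):
  reciprocity: (13/199) -> +(199/13)
  reduce: (4/13)
  pull out 2: (2/13) = -1  (since 13 mod 8 = 5)
  pull out 2: (2/13) = -1  (since 13 mod 8 = 5)
  (1/13) = 1
Product of signs = 1
(13/199) = 1

1


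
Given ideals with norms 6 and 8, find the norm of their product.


N(IJ) = N(I) * N(J)
= 6 * 8
= 48

48


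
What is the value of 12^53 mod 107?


p = 107 is prime and the exponent is (p-1)/2 = 53, so by Euler's criterion 12^53 = (12/107) = +1 or -1 mod 107.
Compute by square-and-multiply:
  53 = 32 + 16 + 4 + 1 (binary 110101)
  Repeated squaring mod 107: 12^1 = 12, 12^2 = 37, 12^4 = 85, 12^8 = 56, 12^16 = 33, 12^32 = 19
  12^53 = 12^32 * 12^16 * 12^4 * 12^1 = 19 * 33 * 85 * 12 mod 107
    19 * 33 = 627 = 92 mod 107
    92 * 85 = 7820 = 9 mod 107
    9 * 12 = 108 = 1 mod 107
  12^53 = 1 mod 107
Result 1: 12 is a quadratic residue mod 107.
12^53 mod 107 = 1

1


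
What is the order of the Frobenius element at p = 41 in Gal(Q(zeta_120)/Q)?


The Frobenius at p in Gal(Q(zeta_n)/Q) = (Z/nZ)* is the class of p, so its order is ord_120(41), the smallest k >= 1 with 41^k = 1 mod 120.
n = 120 = 2^3 * 3 * 5, phi(120) = 32; the order divides phi(n).
Divisors of 32: 1, 2, 4, 8, 16, 32
Repeated squaring mod 120: 41^1 = 41, 41^2 = 1, 41^4 = 1, 41^8 = 1, 41^16 = 1, 41^32 = 1
Test divisors in increasing order:
  k=1: 41^1 = 41 mod 120
  k=2: 41^2 = 1 mod 120  <- first divisor giving 1
Order = 2

2


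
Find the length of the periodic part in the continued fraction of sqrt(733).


Run the CF algorithm for sqrt(733).
a_0 = floor(sqrt(733)) = 27; set m_0=0, q_0=1.
Recurrence: m' = q*a - m,  q' = (d - m'^2)/q,  a' = floor((a_0 + m')/q').
  step 1: m=27, q=4, a=13
  step 2: m=25, q=27, a=1
  step 3: m=2, q=27, a=1
  step 4: m=25, q=4, a=13
  step 5: m=27, q=1, a=54
a_5 = 2*a_0 = 54, so the period closes here.
sqrt(733) = [27; 13, 1, 1, 13, 54]
Period length = 5

5


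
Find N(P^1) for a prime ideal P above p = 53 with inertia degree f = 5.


N(P^a) = p^(a*f)
= 53^(1*5)
= 53^5
= 418195493

418195493


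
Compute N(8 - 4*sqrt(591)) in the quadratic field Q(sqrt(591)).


N(a + b*sqrt(d)) = a^2 - d*b^2
= (8)^2 - (591)*(-4)^2
= 64 - 9456
= -9392

-9392


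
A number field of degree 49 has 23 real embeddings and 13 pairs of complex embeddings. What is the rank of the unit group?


By Dirichlet's unit theorem:
rank = r1 + r2 - 1
= 23 + 13 - 1
= 35

35


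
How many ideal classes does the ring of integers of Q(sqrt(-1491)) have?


K = Q(sqrt(-1491)). d mod 4 = 1, so D = disc(K) = d = -1491
h(K) equals the number of primitive reduced positive-definite forms (a, b, c) = a*x^2 + b*x*y + c*y^2 with b^2 - 4ac = D,
where reduced means |b| <= a <= c, with b >= 0 whenever |b| = a or a = c, and primitive means gcd(a, b, c) = 1.
Reduced forces 3a^2 <= |D| = 1491, so 1 <= a <= 22; b must have the parity of D, and c = (b^2 - D)/(4a) must be an integer >= a.
Enumerate a = 1..22, b in [-a, a]:
  a=1: (1, 1, 373)  [1]
  a=2: none
  a=3: (3, 3, 125)  [1]
  a=4: none
  a=5: (5, -3, 75), (5, 3, 75)  [2]
  a=6: none
  a=7: (7, 7, 55)  [1]
  a=8..10: none
  a=11: (11, -7, 35), (11, 7, 35)  [2]
  a=12: none
  a=13: (13, -11, 31), (13, 11, 31)  [2]
  a=14: none
  a=15: (15, -3, 25), (15, 3, 25)  [2]
  a=16..20: none
  a=21: (21, 21, 23)  [1]
  a=22: none
Total reduced forms: 1 + 1 + 2 + 1 + 2 + 2 + 2 + 1 = 12
h = 12

12


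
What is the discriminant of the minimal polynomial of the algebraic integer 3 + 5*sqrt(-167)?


The element 3 + 5*sqrt(-167) has minimal polynomial:
x^2 - 6*x + 4184
Discriminant = (-6)^2 - 4*(4184)
= 36 - 16736
= -16700

-16700


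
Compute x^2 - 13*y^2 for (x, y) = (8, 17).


x^2 - d*y^2
= 8^2 - 13*17^2
= 64 - 3757
= -3693

-3693


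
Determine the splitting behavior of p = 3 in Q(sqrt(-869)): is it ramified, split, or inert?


K = Q(sqrt(-869)). Since d mod 4 = 3, disc(K) = -3476.
Check p | disc: -3476 mod 3 = 1.
p does not divide disc. Compute Legendre symbol (d/p):
1^((3-1)/2) mod 3 = 1
(d/p) = 1, so p splits: (p) = P*P' with e=1, f=1, g=2.
Therefore p is split.

split


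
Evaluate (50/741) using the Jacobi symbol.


Compute (50/741) via quadratic reciprocity:
  pull out 2: (2/741) = -1  (since 741 mod 8 = 5)
  reciprocity: (25/741) -> +(741/25)
  reduce: (16/25)
  pull out 2: (2/25) = +1  (since 25 mod 8 = 1)
  pull out 2: (2/25) = +1  (since 25 mod 8 = 1)
  pull out 2: (2/25) = +1  (since 25 mod 8 = 1)
  pull out 2: (2/25) = +1  (since 25 mod 8 = 1)
  (1/25) = 1
Product of signs = -1

-1


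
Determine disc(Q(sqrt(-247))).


For K = Q(sqrt(d)) with d squarefree: disc(K) = d if d = 1 mod 4, and disc(K) = 4d if d = 2 or 3 mod 4.
Here d = -247, and d mod 4 = 1.
d = 1 mod 4 (O_K = Z[(1+sqrt(d))/2]), so disc(K) = d = -247

-247


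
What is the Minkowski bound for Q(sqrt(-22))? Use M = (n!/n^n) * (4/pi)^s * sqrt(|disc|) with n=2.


d = -22, d mod 4 = 2, so disc(K) = 4d = -88; |disc(K)| = 88
Imaginary quadratic field, so n = 2, s = r2 = 1, r1 = 0
M = (n!/n^n) * (4/pi)^s * sqrt(|disc(K)|) = (2!/2^2) * (4/pi)^1 * sqrt(88)
= 0.5 * 1.273240 * 9.380832
= 5.9720

5.9720


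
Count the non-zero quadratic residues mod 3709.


For prime p, the number of non-zero quadratic residues is (p-1)/2.
= (3709-1)/2
= 1854

1854


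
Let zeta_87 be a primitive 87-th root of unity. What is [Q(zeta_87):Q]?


The degree equals Euler's totient phi(87).
87 = 3 * 29
phi(87) = 56

56


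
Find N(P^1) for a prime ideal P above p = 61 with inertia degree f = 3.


N(P^a) = p^(a*f)
= 61^(1*3)
= 61^3
= 226981

226981


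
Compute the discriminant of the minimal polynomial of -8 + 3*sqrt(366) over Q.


The element -8 + 3*sqrt(366) has minimal polynomial:
x^2 + 16*x - 3230
Discriminant = (16)^2 - 4*(-3230)
= 256 + 12920
= 13176

13176


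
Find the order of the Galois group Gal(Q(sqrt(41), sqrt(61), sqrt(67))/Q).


The 3 square roots of distinct primes are multiplicatively independent over Q,
so [K:Q] = 2^3 and Gal(K/Q) is isomorphic to (Z/2Z)^3.
|Gal| = 2^3 = 8

8


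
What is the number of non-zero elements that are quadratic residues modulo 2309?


For prime p, the number of non-zero quadratic residues is (p-1)/2.
= (2309-1)/2
= 1154

1154


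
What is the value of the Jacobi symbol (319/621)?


Compute (319/621) via quadratic reciprocity:
  reciprocity: (319/621) -> +(621/319)
  reduce: (302/319)
  pull out 2: (2/319) = +1  (since 319 mod 8 = 7)
  reciprocity: (151/319) -> -(319/151)
  reduce: (17/151)
  reciprocity: (17/151) -> +(151/17)
  reduce: (15/17)
  reciprocity: (15/17) -> +(17/15)
  reduce: (2/15)
  pull out 2: (2/15) = +1  (since 15 mod 8 = 7)
  (1/15) = 1
Product of signs = -1

-1


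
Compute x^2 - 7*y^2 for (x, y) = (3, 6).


x^2 - d*y^2
= 3^2 - 7*6^2
= 9 - 252
= -243

-243


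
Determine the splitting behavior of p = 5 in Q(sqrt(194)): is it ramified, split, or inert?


K = Q(sqrt(194)). Since d mod 4 = 2, disc(K) = 776.
Check p | disc: 776 mod 5 = 1.
p does not divide disc. Compute Legendre symbol (d/p):
4^((5-1)/2) mod 5 = 1
(d/p) = 1, so p splits: (p) = P*P' with e=1, f=1, g=2.
Therefore p is split.

split


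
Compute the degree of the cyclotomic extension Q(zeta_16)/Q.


The degree equals Euler's totient phi(16).
16 = 2^4
phi(16) = 8

8


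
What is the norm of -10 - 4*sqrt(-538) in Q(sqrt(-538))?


N(a + b*sqrt(d)) = a^2 - d*b^2
= (-10)^2 - (-538)*(-4)^2
= 100 + 8608
= 8708

8708


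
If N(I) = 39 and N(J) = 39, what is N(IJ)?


N(IJ) = N(I) * N(J)
= 39 * 39
= 1521

1521


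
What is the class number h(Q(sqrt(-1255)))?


K = Q(sqrt(-1255)). d mod 4 = 1, so D = disc(K) = d = -1255
h(K) equals the number of primitive reduced positive-definite forms (a, b, c) = a*x^2 + b*x*y + c*y^2 with b^2 - 4ac = D,
where reduced means |b| <= a <= c, with b >= 0 whenever |b| = a or a = c, and primitive means gcd(a, b, c) = 1.
Reduced forces 3a^2 <= |D| = 1255, so 1 <= a <= 20; b must have the parity of D, and c = (b^2 - D)/(4a) must be an integer >= a.
Enumerate a = 1..20, b in [-a, a]:
  a=1: (1, 1, 314)  [1]
  a=2: (2, -1, 157), (2, 1, 157)  [2]
  a=3: none
  a=4: (4, -3, 79), (4, 3, 79)  [2]
  a=5: (5, 5, 64)  [1]
  a=6..7: none
  a=8: (8, -5, 40), (8, 5, 40)  [2]
  a=9: none
  a=10: (10, -5, 32), (10, 5, 32)  [2]
  a=11..15: none
  a=16: (16, -5, 20), (16, 5, 20)  [2]
  a=17..20: none
Total reduced forms: 1 + 2 + 2 + 1 + 2 + 2 + 2 = 12
h = 12

12


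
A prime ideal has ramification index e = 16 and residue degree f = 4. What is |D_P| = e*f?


|D_P| = e * f
= 16 * 4
= 64

64


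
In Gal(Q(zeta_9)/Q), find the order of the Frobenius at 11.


The Frobenius at p in Gal(Q(zeta_n)/Q) = (Z/nZ)* is the class of p, so its order is ord_9(11), the smallest k >= 1 with 11^k = 1 mod 9.
n = 9 = 3^2, phi(9) = 6; the order divides phi(n).
Divisors of 6: 1, 2, 3, 6
Repeated squaring mod 9: 11^1 = 2, 11^2 = 4, 11^4 = 7
Test divisors in increasing order:
  k=1: 11^1 = 2 mod 9
  k=2: 11^2 = 4 mod 9
  k=3: 11^3 = 4 * 2 = 8 mod 9
  k=6: 11^6 = 7 * 4 = 1 mod 9  <- first divisor giving 1
Order = 6

6


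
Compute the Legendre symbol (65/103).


p = 103 is prime, so compute (65/103) with the reciprocity algorithm (Jacobi-symbol steps: pull out 2s via (2/n), flip via reciprocity, reduce):
  reciprocity: (65/103) -> +(103/65)
  reduce: (38/65)
  pull out 2: (2/65) = +1  (since 65 mod 8 = 1)
  reciprocity: (19/65) -> +(65/19)
  reduce: (8/19)
  pull out 2: (2/19) = -1  (since 19 mod 8 = 3)
  pull out 2: (2/19) = -1  (since 19 mod 8 = 3)
  pull out 2: (2/19) = -1  (since 19 mod 8 = 3)
  (1/19) = 1
Product of signs = -1
(65/103) = -1

-1


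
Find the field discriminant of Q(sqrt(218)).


For K = Q(sqrt(d)) with d squarefree: disc(K) = d if d = 1 mod 4, and disc(K) = 4d if d = 2 or 3 mod 4.
Here d = 218, and d mod 4 = 2.
d = 2 mod 4, not 1 (O_K = Z[sqrt(d)]), so disc(K) = 4d = 4 * (218) = 872

872


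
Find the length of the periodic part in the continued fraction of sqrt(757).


Run the CF algorithm for sqrt(757).
a_0 = floor(sqrt(757)) = 27; set m_0=0, q_0=1.
Recurrence: m' = q*a - m,  q' = (d - m'^2)/q,  a' = floor((a_0 + m')/q').
  step 1: m=27, q=28, a=1
  step 2: m=1, q=27, a=1
  step 3: m=26, q=3, a=17
  step 4: m=25, q=44, a=1
  step 5: m=19, q=9, a=5
  step 6: m=26, q=9, a=5
  step 7: m=19, q=44, a=1
  step 8: m=25, q=3, a=17
  step 9: m=26, q=27, a=1
  step 10: m=1, q=28, a=1
  step 11: m=27, q=1, a=54
a_11 = 2*a_0 = 54, so the period closes here.
sqrt(757) = [27; 1, 1, 17, 1, 5, 5, 1, 17, 1, 1, 54]
Period length = 11

11


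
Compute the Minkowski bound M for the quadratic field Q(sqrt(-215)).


d = -215, d mod 4 = 1, so disc(K) = d = -215; |disc(K)| = 215
Imaginary quadratic field, so n = 2, s = r2 = 1, r1 = 0
M = (n!/n^n) * (4/pi)^s * sqrt(|disc(K)|) = (2!/2^2) * (4/pi)^1 * sqrt(215)
= 0.5 * 1.273240 * 14.662878
= 9.3347

9.3347


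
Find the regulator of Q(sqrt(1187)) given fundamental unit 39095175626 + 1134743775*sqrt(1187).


epsilon = 39095175626 + 1134743775*sqrt(1187)
= 7.8190e+10
R = ln(7.8190e+10)
= 25.0824

25.0824


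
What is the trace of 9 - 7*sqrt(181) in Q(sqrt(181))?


Tr(a + b*sqrt(d)) = (a + b*sqrt(d)) + (a - b*sqrt(d)) = 2a
= 2 * (9)
= 18

18


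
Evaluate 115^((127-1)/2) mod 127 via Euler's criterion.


p = 127 is prime and the exponent is (p-1)/2 = 63, so by Euler's criterion 115^63 = (115/127) = +1 or -1 mod 127.
Compute by square-and-multiply:
  63 = 32 + 16 + 8 + 4 + 2 + 1 (binary 111111)
  Repeated squaring mod 127: 115^1 = 115, 115^2 = 17, 115^4 = 35, 115^8 = 82, 115^16 = 120, 115^32 = 49
  115^63 = 115^32 * 115^16 * 115^8 * 115^4 * 115^2 * 115^1 = 49 * 120 * 82 * 35 * 17 * 115 mod 127
    49 * 120 = 5880 = 38 mod 127
    38 * 82 = 3116 = 68 mod 127
    68 * 35 = 2380 = 94 mod 127
    94 * 17 = 1598 = 74 mod 127
    74 * 115 = 8510 = 1 mod 127
  115^63 = 1 mod 127
Result 1: 115 is a quadratic residue mod 127.
115^63 mod 127 = 1

1


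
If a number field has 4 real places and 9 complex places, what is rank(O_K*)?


By Dirichlet's unit theorem:
rank = r1 + r2 - 1
= 4 + 9 - 1
= 12

12


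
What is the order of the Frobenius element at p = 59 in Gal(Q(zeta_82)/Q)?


The Frobenius at p in Gal(Q(zeta_n)/Q) = (Z/nZ)* is the class of p, so its order is ord_82(59), the smallest k >= 1 with 59^k = 1 mod 82.
n = 82 = 2 * 41, phi(82) = 40; the order divides phi(n).
Divisors of 40: 1, 2, 4, 5, 8, 10, 20, 40
Repeated squaring mod 82: 59^1 = 59, 59^2 = 37, 59^4 = 57, 59^8 = 51, 59^16 = 59, 59^32 = 37
Test divisors in increasing order:
  k=1: 59^1 = 59 mod 82
  k=2: 59^2 = 37 mod 82
  k=4: 59^4 = 57 mod 82
  k=5: 59^5 = 57 * 59 = 1 mod 82  <- first divisor giving 1
Order = 5

5


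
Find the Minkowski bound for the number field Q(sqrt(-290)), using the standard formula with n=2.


d = -290, d mod 4 = 2, so disc(K) = 4d = -1160; |disc(K)| = 1160
Imaginary quadratic field, so n = 2, s = r2 = 1, r1 = 0
M = (n!/n^n) * (4/pi)^s * sqrt(|disc(K)|) = (2!/2^2) * (4/pi)^1 * sqrt(1160)
= 0.5 * 1.273240 * 34.058773
= 21.6825

21.6825


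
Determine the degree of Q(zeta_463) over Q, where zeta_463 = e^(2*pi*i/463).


The degree equals Euler's totient phi(463).
463 = 463
phi(463) = 462

462


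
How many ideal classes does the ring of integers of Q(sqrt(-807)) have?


K = Q(sqrt(-807)). d mod 4 = 1, so D = disc(K) = d = -807
h(K) equals the number of primitive reduced positive-definite forms (a, b, c) = a*x^2 + b*x*y + c*y^2 with b^2 - 4ac = D,
where reduced means |b| <= a <= c, with b >= 0 whenever |b| = a or a = c, and primitive means gcd(a, b, c) = 1.
Reduced forces 3a^2 <= |D| = 807, so 1 <= a <= 16; b must have the parity of D, and c = (b^2 - D)/(4a) must be an integer >= a.
Enumerate a = 1..16, b in [-a, a]:
  a=1: (1, 1, 202)  [1]
  a=2: (2, -1, 101), (2, 1, 101)  [2]
  a=3: (3, 3, 68)  [1]
  a=4: (4, -3, 51), (4, 3, 51)  [2]
  a=5: none
  a=6: (6, -3, 34), (6, 3, 34)  [2]
  a=7: none
  a=8: (8, -5, 26), (8, 5, 26)  [2]
  a=9..11: none
  a=12: (12, -3, 17), (12, 3, 17)  [2]
  a=13: (13, -5, 16), (13, 5, 16)  [2]
  a=14..16: none
Total reduced forms: 1 + 2 + 1 + 2 + 2 + 2 + 2 + 2 = 14
h = 14

14


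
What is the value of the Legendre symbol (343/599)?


p = 599 is prime, so compute (343/599) with the reciprocity algorithm (Jacobi-symbol steps: pull out 2s via (2/n), flip via reciprocity, reduce):
  reciprocity: (343/599) -> -(599/343)
  reduce: (256/343)
  pull out 2: (2/343) = +1  (since 343 mod 8 = 7)
  pull out 2: (2/343) = +1  (since 343 mod 8 = 7)
  pull out 2: (2/343) = +1  (since 343 mod 8 = 7)
  pull out 2: (2/343) = +1  (since 343 mod 8 = 7)
  pull out 2: (2/343) = +1  (since 343 mod 8 = 7)
  pull out 2: (2/343) = +1  (since 343 mod 8 = 7)
  pull out 2: (2/343) = +1  (since 343 mod 8 = 7)
  pull out 2: (2/343) = +1  (since 343 mod 8 = 7)
  (1/343) = 1
Product of signs = -1
(343/599) = -1

-1


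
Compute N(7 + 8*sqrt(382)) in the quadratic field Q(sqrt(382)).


N(a + b*sqrt(d)) = a^2 - d*b^2
= (7)^2 - (382)*(8)^2
= 49 - 24448
= -24399

-24399


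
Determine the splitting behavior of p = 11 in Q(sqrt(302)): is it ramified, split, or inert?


K = Q(sqrt(302)). Since d mod 4 = 2, disc(K) = 1208.
Check p | disc: 1208 mod 11 = 9.
p does not divide disc. Compute Legendre symbol (d/p):
5^((11-1)/2) mod 11 = 1
(d/p) = 1, so p splits: (p) = P*P' with e=1, f=1, g=2.
Therefore p is split.

split


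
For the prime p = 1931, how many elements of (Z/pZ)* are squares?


For prime p, the number of non-zero quadratic residues is (p-1)/2.
= (1931-1)/2
= 965

965


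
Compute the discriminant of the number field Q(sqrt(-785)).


For K = Q(sqrt(d)) with d squarefree: disc(K) = d if d = 1 mod 4, and disc(K) = 4d if d = 2 or 3 mod 4.
Here d = -785, and d mod 4 = 3.
d = 3 mod 4, not 1 (O_K = Z[sqrt(d)]), so disc(K) = 4d = 4 * (-785) = -3140

-3140


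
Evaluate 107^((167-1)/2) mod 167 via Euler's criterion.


p = 167 is prime and the exponent is (p-1)/2 = 83, so by Euler's criterion 107^83 = (107/167) = +1 or -1 mod 167.
Compute by square-and-multiply:
  83 = 64 + 16 + 2 + 1 (binary 1010011)
  Repeated squaring mod 167: 107^1 = 107, 107^2 = 93, 107^4 = 132, 107^8 = 56, 107^16 = 130, 107^32 = 33, 107^64 = 87
  107^83 = 107^64 * 107^16 * 107^2 * 107^1 = 87 * 130 * 93 * 107 mod 167
    87 * 130 = 11310 = 121 mod 167
    121 * 93 = 11253 = 64 mod 167
    64 * 107 = 6848 = 1 mod 167
  107^83 = 1 mod 167
Result 1: 107 is a quadratic residue mod 167.
107^83 mod 167 = 1

1


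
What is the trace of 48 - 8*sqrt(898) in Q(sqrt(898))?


Tr(a + b*sqrt(d)) = (a + b*sqrt(d)) + (a - b*sqrt(d)) = 2a
= 2 * (48)
= 96

96


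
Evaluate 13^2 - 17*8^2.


x^2 - d*y^2
= 13^2 - 17*8^2
= 169 - 1088
= -919

-919


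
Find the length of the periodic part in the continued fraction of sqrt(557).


Run the CF algorithm for sqrt(557).
a_0 = floor(sqrt(557)) = 23; set m_0=0, q_0=1.
Recurrence: m' = q*a - m,  q' = (d - m'^2)/q,  a' = floor((a_0 + m')/q').
  step 1: m=23, q=28, a=1
  step 2: m=5, q=19, a=1
  step 3: m=14, q=19, a=1
  step 4: m=5, q=28, a=1
  step 5: m=23, q=1, a=46
a_5 = 2*a_0 = 46, so the period closes here.
sqrt(557) = [23; 1, 1, 1, 1, 46]
Period length = 5

5


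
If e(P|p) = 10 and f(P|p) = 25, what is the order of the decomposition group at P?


|D_P| = e * f
= 10 * 25
= 250

250


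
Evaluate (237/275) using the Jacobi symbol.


Compute (237/275) via quadratic reciprocity:
  reciprocity: (237/275) -> +(275/237)
  reduce: (38/237)
  pull out 2: (2/237) = -1  (since 237 mod 8 = 5)
  reciprocity: (19/237) -> +(237/19)
  reduce: (9/19)
  reciprocity: (9/19) -> +(19/9)
  reduce: (1/9)
  (1/9) = 1
Product of signs = -1

-1


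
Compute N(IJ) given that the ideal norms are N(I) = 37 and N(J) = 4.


N(IJ) = N(I) * N(J)
= 37 * 4
= 148

148


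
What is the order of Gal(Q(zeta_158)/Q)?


|Gal(Q(zeta_158)/Q)| = phi(158)
= 78

78


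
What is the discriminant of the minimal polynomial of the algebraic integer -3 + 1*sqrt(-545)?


The element -3 + 1*sqrt(-545) has minimal polynomial:
x^2 + 6*x + 554
Discriminant = (6)^2 - 4*(554)
= 36 - 2216
= -2180

-2180


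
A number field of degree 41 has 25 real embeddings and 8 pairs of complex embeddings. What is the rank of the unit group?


By Dirichlet's unit theorem:
rank = r1 + r2 - 1
= 25 + 8 - 1
= 32

32


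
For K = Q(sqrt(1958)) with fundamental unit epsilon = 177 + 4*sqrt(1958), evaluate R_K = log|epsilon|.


epsilon = 177 + 4*sqrt(1958)
= 353.9972
R = ln(353.9972)
= 5.8693

5.8693


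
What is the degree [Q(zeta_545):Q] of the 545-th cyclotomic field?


The degree equals Euler's totient phi(545).
545 = 5 * 109
phi(545) = 432

432


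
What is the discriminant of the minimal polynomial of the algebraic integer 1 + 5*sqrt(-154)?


The element 1 + 5*sqrt(-154) has minimal polynomial:
x^2 - 2*x + 3851
Discriminant = (-2)^2 - 4*(3851)
= 4 - 15404
= -15400

-15400


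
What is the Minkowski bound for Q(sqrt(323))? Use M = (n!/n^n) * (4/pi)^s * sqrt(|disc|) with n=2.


d = 323, d mod 4 = 3, so disc(K) = 4d = 1292; |disc(K)| = 1292
Real quadratic field, so n = 2, s = r2 = 0, r1 = 2
M = (n!/n^n) * (4/pi)^s * sqrt(|disc(K)|) = (2!/2^2) * (4/pi)^0 * sqrt(1292)
= 0.5 * 1.000000 * 35.944402
= 17.9722

17.9722


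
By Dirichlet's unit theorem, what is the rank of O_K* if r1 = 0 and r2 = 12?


By Dirichlet's unit theorem:
rank = r1 + r2 - 1
= 0 + 12 - 1
= 11

11


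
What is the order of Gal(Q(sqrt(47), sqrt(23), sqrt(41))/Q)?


The 3 square roots of distinct primes are multiplicatively independent over Q,
so [K:Q] = 2^3 and Gal(K/Q) is isomorphic to (Z/2Z)^3.
|Gal| = 2^3 = 8

8


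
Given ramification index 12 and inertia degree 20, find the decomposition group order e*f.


|D_P| = e * f
= 12 * 20
= 240

240


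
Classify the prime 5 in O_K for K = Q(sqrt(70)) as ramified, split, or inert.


K = Q(sqrt(70)). Since d mod 4 = 2, disc(K) = 280.
Check p | disc: 280 mod 5 = 0.
p divides disc, so p ramifies: (p) = P^2 with e=2, f=1, g=1.
Therefore p is ramified.

ramified


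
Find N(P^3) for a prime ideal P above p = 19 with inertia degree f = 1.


N(P^a) = p^(a*f)
= 19^(3*1)
= 19^3
= 6859

6859


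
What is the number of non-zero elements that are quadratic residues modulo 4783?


For prime p, the number of non-zero quadratic residues is (p-1)/2.
= (4783-1)/2
= 2391

2391


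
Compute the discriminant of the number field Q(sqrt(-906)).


For K = Q(sqrt(d)) with d squarefree: disc(K) = d if d = 1 mod 4, and disc(K) = 4d if d = 2 or 3 mod 4.
Here d = -906, and d mod 4 = 2.
d = 2 mod 4, not 1 (O_K = Z[sqrt(d)]), so disc(K) = 4d = 4 * (-906) = -3624

-3624


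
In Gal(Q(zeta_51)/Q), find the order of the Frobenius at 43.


The Frobenius at p in Gal(Q(zeta_n)/Q) = (Z/nZ)* is the class of p, so its order is ord_51(43), the smallest k >= 1 with 43^k = 1 mod 51.
n = 51 = 3 * 17, phi(51) = 32; the order divides phi(n).
Divisors of 32: 1, 2, 4, 8, 16, 32
Repeated squaring mod 51: 43^1 = 43, 43^2 = 13, 43^4 = 16, 43^8 = 1, 43^16 = 1, 43^32 = 1
Test divisors in increasing order:
  k=1: 43^1 = 43 mod 51
  k=2: 43^2 = 13 mod 51
  k=4: 43^4 = 16 mod 51
  k=8: 43^8 = 1 mod 51  <- first divisor giving 1
Order = 8

8


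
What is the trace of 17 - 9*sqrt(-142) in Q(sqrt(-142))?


Tr(a + b*sqrt(d)) = (a + b*sqrt(d)) + (a - b*sqrt(d)) = 2a
= 2 * (17)
= 34

34


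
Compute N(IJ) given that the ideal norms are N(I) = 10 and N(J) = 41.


N(IJ) = N(I) * N(J)
= 10 * 41
= 410

410


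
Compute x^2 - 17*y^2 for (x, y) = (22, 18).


x^2 - d*y^2
= 22^2 - 17*18^2
= 484 - 5508
= -5024

-5024


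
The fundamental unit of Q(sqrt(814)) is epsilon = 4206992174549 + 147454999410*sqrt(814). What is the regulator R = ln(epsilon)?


epsilon = 4206992174549 + 147454999410*sqrt(814)
= 8.4140e+12
R = ln(8.4140e+12)
= 29.7609

29.7609


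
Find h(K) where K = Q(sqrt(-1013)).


K = Q(sqrt(-1013)). d mod 4 = 3, so D = disc(K) = 4d = -4052
h(K) equals the number of primitive reduced positive-definite forms (a, b, c) = a*x^2 + b*x*y + c*y^2 with b^2 - 4ac = D,
where reduced means |b| <= a <= c, with b >= 0 whenever |b| = a or a = c, and primitive means gcd(a, b, c) = 1.
Reduced forces 3a^2 <= |D| = 4052, so 1 <= a <= 36; b must have the parity of D, and c = (b^2 - D)/(4a) must be an integer >= a.
Enumerate a = 1..36, b in [-a, a]:
  a=1: (1, 0, 1013)  [1]
  a=2: (2, 2, 507)  [1]
  a=3: (3, -2, 338), (3, 2, 338)  [2]
  a=4..5: none
  a=6: (6, -2, 169), (6, 2, 169)  [2]
  a=7: (7, -6, 146), (7, 6, 146)  [2]
  a=8: none
  a=9: (9, -4, 113), (9, 4, 113)  [2]
  a=10..12: none
  a=13: (13, -2, 78), (13, 2, 78)  [2]
  a=14: (14, -6, 73), (14, 6, 73)  [2]
  a=15..17: none
  a=18: (18, -14, 59), (18, 14, 59)  [2]
  a=19..20: none
  a=21: (21, -20, 53), (21, -8, 49), (21, 8, 49), (21, 20, 53)  [4]
  a=22..25: none
  a=26: (26, -2, 39), (26, 2, 39)  [2]
  a=27: (27, -22, 42), (27, 22, 42)  [2]
  a=28..30: none
  a=31: (31, -28, 39), (31, 28, 39)  [2]
  a=32..36: none
Total reduced forms: 1 + 1 + 2 + 2 + 2 + 2 + 2 + 2 + 2 + 4 + 2 + 2 + 2 = 26
h = 26

26


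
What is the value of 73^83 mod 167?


p = 167 is prime and the exponent is (p-1)/2 = 83, so by Euler's criterion 73^83 = (73/167) = +1 or -1 mod 167.
Compute by square-and-multiply:
  83 = 64 + 16 + 2 + 1 (binary 1010011)
  Repeated squaring mod 167: 73^1 = 73, 73^2 = 152, 73^4 = 58, 73^8 = 24, 73^16 = 75, 73^32 = 114, 73^64 = 137
  73^83 = 73^64 * 73^16 * 73^2 * 73^1 = 137 * 75 * 152 * 73 mod 167
    137 * 75 = 10275 = 88 mod 167
    88 * 152 = 13376 = 16 mod 167
    16 * 73 = 1168 = 166 mod 167
  73^83 = 166 mod 167
Result 166 = p - 1 = -1 mod 167: 73 is a quadratic non-residue mod 167. As a residue in [0, p-1] the value is 166.
73^83 mod 167 = 166

166


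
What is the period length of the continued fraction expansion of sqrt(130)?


Run the CF algorithm for sqrt(130).
a_0 = floor(sqrt(130)) = 11; set m_0=0, q_0=1.
Recurrence: m' = q*a - m,  q' = (d - m'^2)/q,  a' = floor((a_0 + m')/q').
  step 1: m=11, q=9, a=2
  step 2: m=7, q=9, a=2
  step 3: m=11, q=1, a=22
a_3 = 2*a_0 = 22, so the period closes here.
sqrt(130) = [11; 2, 2, 22]
Period length = 3

3


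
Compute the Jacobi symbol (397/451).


Compute (397/451) via quadratic reciprocity:
  reciprocity: (397/451) -> +(451/397)
  reduce: (54/397)
  pull out 2: (2/397) = -1  (since 397 mod 8 = 5)
  reciprocity: (27/397) -> +(397/27)
  reduce: (19/27)
  reciprocity: (19/27) -> -(27/19)
  reduce: (8/19)
  pull out 2: (2/19) = -1  (since 19 mod 8 = 3)
  pull out 2: (2/19) = -1  (since 19 mod 8 = 3)
  pull out 2: (2/19) = -1  (since 19 mod 8 = 3)
  (1/19) = 1
Product of signs = -1

-1


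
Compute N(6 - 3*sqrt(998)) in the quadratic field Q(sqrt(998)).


N(a + b*sqrt(d)) = a^2 - d*b^2
= (6)^2 - (998)*(-3)^2
= 36 - 8982
= -8946

-8946


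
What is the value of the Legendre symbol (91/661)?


p = 661 is prime, so compute (91/661) with the reciprocity algorithm (Jacobi-symbol steps: pull out 2s via (2/n), flip via reciprocity, reduce):
  reciprocity: (91/661) -> +(661/91)
  reduce: (24/91)
  pull out 2: (2/91) = -1  (since 91 mod 8 = 3)
  pull out 2: (2/91) = -1  (since 91 mod 8 = 3)
  pull out 2: (2/91) = -1  (since 91 mod 8 = 3)
  reciprocity: (3/91) -> -(91/3)
  reduce: (1/3)
  (1/3) = 1
Product of signs = 1
(91/661) = 1

1


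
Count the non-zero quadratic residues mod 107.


For prime p, the number of non-zero quadratic residues is (p-1)/2.
= (107-1)/2
= 53

53


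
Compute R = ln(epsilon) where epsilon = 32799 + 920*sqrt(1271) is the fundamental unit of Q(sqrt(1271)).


epsilon = 32799 + 920*sqrt(1271)
= 65598.0000
R = ln(65598.0000)
= 11.0913

11.0913


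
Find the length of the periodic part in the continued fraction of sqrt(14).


Run the CF algorithm for sqrt(14).
a_0 = floor(sqrt(14)) = 3; set m_0=0, q_0=1.
Recurrence: m' = q*a - m,  q' = (d - m'^2)/q,  a' = floor((a_0 + m')/q').
  step 1: m=3, q=5, a=1
  step 2: m=2, q=2, a=2
  step 3: m=2, q=5, a=1
  step 4: m=3, q=1, a=6
a_4 = 2*a_0 = 6, so the period closes here.
sqrt(14) = [3; 1, 2, 1, 6]
Period length = 4

4


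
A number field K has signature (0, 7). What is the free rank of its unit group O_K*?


By Dirichlet's unit theorem:
rank = r1 + r2 - 1
= 0 + 7 - 1
= 6

6


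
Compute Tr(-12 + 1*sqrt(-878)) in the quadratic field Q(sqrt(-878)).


Tr(a + b*sqrt(d)) = (a + b*sqrt(d)) + (a - b*sqrt(d)) = 2a
= 2 * (-12)
= -24

-24


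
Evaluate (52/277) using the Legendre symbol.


p = 277 is prime, so compute (52/277) with the reciprocity algorithm (Jacobi-symbol steps: pull out 2s via (2/n), flip via reciprocity, reduce):
  pull out 2: (2/277) = -1  (since 277 mod 8 = 5)
  pull out 2: (2/277) = -1  (since 277 mod 8 = 5)
  reciprocity: (13/277) -> +(277/13)
  reduce: (4/13)
  pull out 2: (2/13) = -1  (since 13 mod 8 = 5)
  pull out 2: (2/13) = -1  (since 13 mod 8 = 5)
  (1/13) = 1
Product of signs = 1
(52/277) = 1

1


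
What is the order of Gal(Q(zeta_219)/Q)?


|Gal(Q(zeta_219)/Q)| = phi(219)
= 144

144


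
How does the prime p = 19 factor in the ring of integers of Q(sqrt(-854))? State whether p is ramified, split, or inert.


K = Q(sqrt(-854)). Since d mod 4 = 2, disc(K) = -3416.
Check p | disc: -3416 mod 19 = 4.
p does not divide disc. Compute Legendre symbol (d/p):
1^((19-1)/2) mod 19 = 1
(d/p) = 1, so p splits: (p) = P*P' with e=1, f=1, g=2.
Therefore p is split.

split


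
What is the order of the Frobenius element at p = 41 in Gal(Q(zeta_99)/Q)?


The Frobenius at p in Gal(Q(zeta_n)/Q) = (Z/nZ)* is the class of p, so its order is ord_99(41), the smallest k >= 1 with 41^k = 1 mod 99.
n = 99 = 3^2 * 11, phi(99) = 60; the order divides phi(n).
Divisors of 60: 1, 2, 3, 4, 5, 6, 10, 12, 15, 20, 30, 60
Repeated squaring mod 99: 41^1 = 41, 41^2 = 97, 41^4 = 4, 41^8 = 16, 41^16 = 58, 41^32 = 97
Test divisors in increasing order:
  k=1: 41^1 = 41 mod 99
  k=2: 41^2 = 97 mod 99
  k=3: 41^3 = 97 * 41 = 17 mod 99
  k=4: 41^4 = 4 mod 99
  k=5: 41^5 = 4 * 41 = 65 mod 99
  k=6: 41^6 = 4 * 97 = 91 mod 99
  k=10: 41^10 = 16 * 97 = 67 mod 99
  k=12: 41^12 = 16 * 4 = 64 mod 99
  k=15: 41^15 = 16 * 4 * 97 * 41 = 98 mod 99
  k=20: 41^20 = 58 * 4 = 34 mod 99
  k=30: 41^30 = 58 * 16 * 4 * 97 = 1 mod 99  <- first divisor giving 1
Order = 30

30


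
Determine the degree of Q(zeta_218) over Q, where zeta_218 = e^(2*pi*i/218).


The degree equals Euler's totient phi(218).
218 = 2 * 109
phi(218) = 108

108


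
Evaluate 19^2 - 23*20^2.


x^2 - d*y^2
= 19^2 - 23*20^2
= 361 - 9200
= -8839

-8839


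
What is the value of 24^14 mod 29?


p = 29 is prime and the exponent is (p-1)/2 = 14, so by Euler's criterion 24^14 = (24/29) = +1 or -1 mod 29.
Compute by square-and-multiply:
  14 = 8 + 4 + 2 (binary 1110)
  Repeated squaring mod 29: 24^1 = 24, 24^2 = 25, 24^4 = 16, 24^8 = 24
  24^14 = 24^8 * 24^4 * 24^2 = 24 * 16 * 25 mod 29
    24 * 16 = 384 = 7 mod 29
    7 * 25 = 175 = 1 mod 29
  24^14 = 1 mod 29
Result 1: 24 is a quadratic residue mod 29.
24^14 mod 29 = 1

1


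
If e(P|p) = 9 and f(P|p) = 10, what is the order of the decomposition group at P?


|D_P| = e * f
= 9 * 10
= 90

90


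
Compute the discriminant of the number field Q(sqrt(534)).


For K = Q(sqrt(d)) with d squarefree: disc(K) = d if d = 1 mod 4, and disc(K) = 4d if d = 2 or 3 mod 4.
Here d = 534, and d mod 4 = 2.
d = 2 mod 4, not 1 (O_K = Z[sqrt(d)]), so disc(K) = 4d = 4 * (534) = 2136

2136


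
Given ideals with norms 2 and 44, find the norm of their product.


N(IJ) = N(I) * N(J)
= 2 * 44
= 88

88


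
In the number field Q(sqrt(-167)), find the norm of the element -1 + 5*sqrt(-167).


N(a + b*sqrt(d)) = a^2 - d*b^2
= (-1)^2 - (-167)*(5)^2
= 1 + 4175
= 4176

4176


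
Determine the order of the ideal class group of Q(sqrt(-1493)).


K = Q(sqrt(-1493)). d mod 4 = 3, so D = disc(K) = 4d = -5972
h(K) equals the number of primitive reduced positive-definite forms (a, b, c) = a*x^2 + b*x*y + c*y^2 with b^2 - 4ac = D,
where reduced means |b| <= a <= c, with b >= 0 whenever |b| = a or a = c, and primitive means gcd(a, b, c) = 1.
Reduced forces 3a^2 <= |D| = 5972, so 1 <= a <= 44; b must have the parity of D, and c = (b^2 - D)/(4a) must be an integer >= a.
Enumerate a = 1..44, b in [-a, a]:
  a=1: (1, 0, 1493)  [1]
  a=2: (2, 2, 747)  [1]
  a=3: (3, -2, 498), (3, 2, 498)  [2]
  a=4..5: none
  a=6: (6, -2, 249), (6, 2, 249)  [2]
  a=7..8: none
  a=9: (9, -2, 166), (9, 2, 166)  [2]
  a=10: none
  a=11: (11, -10, 138), (11, 10, 138)  [2]
  a=12..17: none
  a=18: (18, -2, 83), (18, 2, 83)  [2]
  a=19..21: none
  a=22: (22, -10, 69), (22, 10, 69)  [2]
  a=23: (23, -10, 66), (23, 10, 66)  [2]
  a=24..26: none
  a=27: (27, -20, 59), (27, 20, 59)  [2]
  a=28..32: none
  a=33: (33, -32, 53), (33, -10, 46), (33, 10, 46), (33, 32, 53)  [4]
  a=34..44: none
Total reduced forms: 1 + 1 + 2 + 2 + 2 + 2 + 2 + 2 + 2 + 2 + 4 = 22
h = 22

22


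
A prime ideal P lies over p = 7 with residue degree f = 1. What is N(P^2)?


N(P^a) = p^(a*f)
= 7^(2*1)
= 7^2
= 49

49


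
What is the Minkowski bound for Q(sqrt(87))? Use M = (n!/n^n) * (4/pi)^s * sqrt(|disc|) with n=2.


d = 87, d mod 4 = 3, so disc(K) = 4d = 348; |disc(K)| = 348
Real quadratic field, so n = 2, s = r2 = 0, r1 = 2
M = (n!/n^n) * (4/pi)^s * sqrt(|disc(K)|) = (2!/2^2) * (4/pi)^0 * sqrt(348)
= 0.5 * 1.000000 * 18.654758
= 9.3274

9.3274


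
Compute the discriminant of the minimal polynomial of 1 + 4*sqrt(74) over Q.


The element 1 + 4*sqrt(74) has minimal polynomial:
x^2 - 2*x - 1183
Discriminant = (-2)^2 - 4*(-1183)
= 4 + 4732
= 4736

4736


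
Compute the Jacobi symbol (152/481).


Compute (152/481) via quadratic reciprocity:
  pull out 2: (2/481) = +1  (since 481 mod 8 = 1)
  pull out 2: (2/481) = +1  (since 481 mod 8 = 1)
  pull out 2: (2/481) = +1  (since 481 mod 8 = 1)
  reciprocity: (19/481) -> +(481/19)
  reduce: (6/19)
  pull out 2: (2/19) = -1  (since 19 mod 8 = 3)
  reciprocity: (3/19) -> -(19/3)
  reduce: (1/3)
  (1/3) = 1
Product of signs = 1

1


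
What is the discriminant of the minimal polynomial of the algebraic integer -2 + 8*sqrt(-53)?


The element -2 + 8*sqrt(-53) has minimal polynomial:
x^2 + 4*x + 3396
Discriminant = (4)^2 - 4*(3396)
= 16 - 13584
= -13568

-13568


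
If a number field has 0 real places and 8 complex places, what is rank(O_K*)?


By Dirichlet's unit theorem:
rank = r1 + r2 - 1
= 0 + 8 - 1
= 7

7


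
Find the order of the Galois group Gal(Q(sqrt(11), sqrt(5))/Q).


The 2 square roots of distinct primes are multiplicatively independent over Q,
so [K:Q] = 2^2 and Gal(K/Q) is isomorphic to (Z/2Z)^2.
|Gal| = 2^2 = 4

4


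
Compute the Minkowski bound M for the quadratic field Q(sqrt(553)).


d = 553, d mod 4 = 1, so disc(K) = d = 553; |disc(K)| = 553
Real quadratic field, so n = 2, s = r2 = 0, r1 = 2
M = (n!/n^n) * (4/pi)^s * sqrt(|disc(K)|) = (2!/2^2) * (4/pi)^0 * sqrt(553)
= 0.5 * 1.000000 * 23.515952
= 11.7580

11.7580


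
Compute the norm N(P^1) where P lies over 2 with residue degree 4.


N(P^a) = p^(a*f)
= 2^(1*4)
= 2^4
= 16

16


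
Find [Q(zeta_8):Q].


The degree equals Euler's totient phi(8).
8 = 2^3
phi(8) = 4

4


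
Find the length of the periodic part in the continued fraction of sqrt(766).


Run the CF algorithm for sqrt(766).
a_0 = floor(sqrt(766)) = 27; set m_0=0, q_0=1.
Recurrence: m' = q*a - m,  q' = (d - m'^2)/q,  a' = floor((a_0 + m')/q').
  step 1: m=27, q=37, a=1
  step 2: m=10, q=18, a=2
  step 3: m=26, q=5, a=10
  step 4: m=24, q=38, a=1
  step 5: m=14, q=15, a=2
  step 6: m=16, q=34, a=1
  step 7: m=18, q=13, a=3
  step 8: m=21, q=25, a=1
  step 9: m=4, q=30, a=1
  step 10: m=26, q=3, a=17
  step 11: m=25, q=47, a=1
  step 12: m=22, q=6, a=8
  step 13: m=26, q=15, a=3
  step 14: m=19, q=27, a=1
  step 15: m=8, q=26, a=1
  step 16: m=18, q=17, a=2
  step 17: m=16, q=30, a=1
  step 18: m=14, q=19, a=2
  step 19: m=24, q=10, a=5
  step 20: m=26, q=9, a=5
  step 21: m=19, q=45, a=1
  step 22: m=26, q=2, a=26
  step 23: m=26, q=45, a=1
  step 24: m=19, q=9, a=5
  step 25: m=26, q=10, a=5
  step 26: m=24, q=19, a=2
  step 27: m=14, q=30, a=1
  step 28: m=16, q=17, a=2
  step 29: m=18, q=26, a=1
  step 30: m=8, q=27, a=1
  step 31: m=19, q=15, a=3
  step 32: m=26, q=6, a=8
  step 33: m=22, q=47, a=1
  step 34: m=25, q=3, a=17
  step 35: m=26, q=30, a=1
  step 36: m=4, q=25, a=1
  step 37: m=21, q=13, a=3
  step 38: m=18, q=34, a=1
  step 39: m=16, q=15, a=2
  step 40: m=14, q=38, a=1
  step 41: m=24, q=5, a=10
  step 42: m=26, q=18, a=2
  step 43: m=10, q=37, a=1
  step 44: m=27, q=1, a=54
a_44 = 2*a_0 = 54, so the period closes here.
sqrt(766) = [27; 1, 2, 10, 1, 2, 1, 3, 1, 1, 17, 1, 8, 3, 1, 1, 2, 1, 2, 5, 5, 1, 26, 1, 5, 5, 2, 1, 2, 1, 1, 3, 8, 1, 17, 1, 1, 3, 1, 2, 1, 10, 2, 1, 54]
Period length = 44

44


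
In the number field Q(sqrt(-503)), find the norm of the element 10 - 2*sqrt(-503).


N(a + b*sqrt(d)) = a^2 - d*b^2
= (10)^2 - (-503)*(-2)^2
= 100 + 2012
= 2112

2112


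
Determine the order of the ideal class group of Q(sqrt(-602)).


K = Q(sqrt(-602)). d mod 4 = 2, so D = disc(K) = 4d = -2408
h(K) equals the number of primitive reduced positive-definite forms (a, b, c) = a*x^2 + b*x*y + c*y^2 with b^2 - 4ac = D,
where reduced means |b| <= a <= c, with b >= 0 whenever |b| = a or a = c, and primitive means gcd(a, b, c) = 1.
Reduced forces 3a^2 <= |D| = 2408, so 1 <= a <= 28; b must have the parity of D, and c = (b^2 - D)/(4a) must be an integer >= a.
Enumerate a = 1..28, b in [-a, a]:
  a=1: (1, 0, 602)  [1]
  a=2: (2, 0, 301)  [1]
  a=3: (3, -2, 201), (3, 2, 201)  [2]
  a=4..5: none
  a=6: (6, -4, 101), (6, 4, 101)  [2]
  a=7: (7, 0, 86)  [1]
  a=8: none
  a=9: (9, -2, 67), (9, 2, 67)  [2]
  a=10: none
  a=11: (11, -10, 57), (11, 10, 57)  [2]
  a=12: none
  a=13: (13, -6, 47), (13, 6, 47)  [2]
  a=14: (14, 0, 43)  [1]
  a=15..17: none
  a=18: (18, -16, 37), (18, 16, 37)  [2]
  a=19: (19, -10, 33), (19, 10, 33)  [2]
  a=20: none
  a=21: (21, -14, 31), (21, 14, 31)  [2]
  a=22: (22, -12, 29), (22, 12, 29)  [2]
  a=23..25: none
  a=26: (26, -20, 27), (26, 20, 27)  [2]
  a=27..28: none
Total reduced forms: 1 + 1 + 2 + 2 + 1 + 2 + 2 + 2 + 1 + 2 + 2 + 2 + 2 + 2 = 24
h = 24

24


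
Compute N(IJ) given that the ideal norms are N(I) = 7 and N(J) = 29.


N(IJ) = N(I) * N(J)
= 7 * 29
= 203

203


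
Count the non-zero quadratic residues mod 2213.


For prime p, the number of non-zero quadratic residues is (p-1)/2.
= (2213-1)/2
= 1106

1106


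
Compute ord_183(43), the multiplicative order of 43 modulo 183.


We want ord_183(43), the smallest k >= 1 with 43^k = 1 mod 183.
n = 183 = 3 * 61, phi(183) = 120; the order divides phi(n).
Divisors of 120: 1, 2, 3, 4, 5, 6, 8, 10, 12, 15, 20, 24, 30, 40, 60, 120
Repeated squaring mod 183: 43^1 = 43, 43^2 = 19, 43^4 = 178, 43^8 = 25, 43^16 = 76, 43^32 = 103, 43^64 = 178
Test divisors in increasing order:
  k=1: 43^1 = 43 mod 183
  k=2: 43^2 = 19 mod 183
  k=3: 43^3 = 19 * 43 = 85 mod 183
  k=4: 43^4 = 178 mod 183
  k=5: 43^5 = 178 * 43 = 151 mod 183
  k=6: 43^6 = 178 * 19 = 88 mod 183
  k=8: 43^8 = 25 mod 183
  k=10: 43^10 = 25 * 19 = 109 mod 183
  k=12: 43^12 = 25 * 178 = 58 mod 183
  k=15: 43^15 = 25 * 178 * 19 * 43 = 172 mod 183
  k=20: 43^20 = 76 * 178 = 169 mod 183
  k=24: 43^24 = 76 * 25 = 70 mod 183
  k=30: 43^30 = 76 * 25 * 178 * 19 = 121 mod 183
  k=40: 43^40 = 103 * 25 = 13 mod 183
  k=60: 43^60 = 103 * 76 * 25 * 178 = 1 mod 183  <- first divisor giving 1
Order = 60

60


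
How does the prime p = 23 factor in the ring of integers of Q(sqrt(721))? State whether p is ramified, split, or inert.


K = Q(sqrt(721)). Since d mod 4 = 1, disc(K) = 721.
Check p | disc: 721 mod 23 = 8.
p does not divide disc. Compute Legendre symbol (d/p):
8^((23-1)/2) mod 23 = 1
(d/p) = 1, so p splits: (p) = P*P' with e=1, f=1, g=2.
Therefore p is split.

split


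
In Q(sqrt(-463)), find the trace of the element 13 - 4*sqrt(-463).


Tr(a + b*sqrt(d)) = (a + b*sqrt(d)) + (a - b*sqrt(d)) = 2a
= 2 * (13)
= 26

26


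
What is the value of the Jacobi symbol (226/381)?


Compute (226/381) via quadratic reciprocity:
  pull out 2: (2/381) = -1  (since 381 mod 8 = 5)
  reciprocity: (113/381) -> +(381/113)
  reduce: (42/113)
  pull out 2: (2/113) = +1  (since 113 mod 8 = 1)
  reciprocity: (21/113) -> +(113/21)
  reduce: (8/21)
  pull out 2: (2/21) = -1  (since 21 mod 8 = 5)
  pull out 2: (2/21) = -1  (since 21 mod 8 = 5)
  pull out 2: (2/21) = -1  (since 21 mod 8 = 5)
  (1/21) = 1
Product of signs = 1

1


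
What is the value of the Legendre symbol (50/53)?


p = 53 is prime, so compute (50/53) with the reciprocity algorithm (Jacobi-symbol steps: pull out 2s via (2/n), flip via reciprocity, reduce):
  pull out 2: (2/53) = -1  (since 53 mod 8 = 5)
  reciprocity: (25/53) -> +(53/25)
  reduce: (3/25)
  reciprocity: (3/25) -> +(25/3)
  reduce: (1/3)
  (1/3) = 1
Product of signs = -1
(50/53) = -1

-1


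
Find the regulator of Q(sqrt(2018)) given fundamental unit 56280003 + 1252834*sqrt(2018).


epsilon = 56280003 + 1252834*sqrt(2018)
= 1.1256e+08
R = ln(1.1256e+08)
= 18.5390

18.5390


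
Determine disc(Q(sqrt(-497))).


For K = Q(sqrt(d)) with d squarefree: disc(K) = d if d = 1 mod 4, and disc(K) = 4d if d = 2 or 3 mod 4.
Here d = -497, and d mod 4 = 3.
d = 3 mod 4, not 1 (O_K = Z[sqrt(d)]), so disc(K) = 4d = 4 * (-497) = -1988

-1988
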